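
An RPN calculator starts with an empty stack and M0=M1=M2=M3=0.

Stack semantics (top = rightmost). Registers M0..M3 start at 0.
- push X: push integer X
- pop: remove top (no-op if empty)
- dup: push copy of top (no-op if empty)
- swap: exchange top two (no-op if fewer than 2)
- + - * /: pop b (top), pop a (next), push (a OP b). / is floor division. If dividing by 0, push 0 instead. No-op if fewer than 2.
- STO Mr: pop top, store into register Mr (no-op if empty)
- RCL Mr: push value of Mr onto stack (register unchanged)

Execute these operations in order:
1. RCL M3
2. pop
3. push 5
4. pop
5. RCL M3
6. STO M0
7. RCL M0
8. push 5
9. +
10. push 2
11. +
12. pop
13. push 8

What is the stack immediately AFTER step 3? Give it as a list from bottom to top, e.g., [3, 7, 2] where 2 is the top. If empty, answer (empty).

After op 1 (RCL M3): stack=[0] mem=[0,0,0,0]
After op 2 (pop): stack=[empty] mem=[0,0,0,0]
After op 3 (push 5): stack=[5] mem=[0,0,0,0]

[5]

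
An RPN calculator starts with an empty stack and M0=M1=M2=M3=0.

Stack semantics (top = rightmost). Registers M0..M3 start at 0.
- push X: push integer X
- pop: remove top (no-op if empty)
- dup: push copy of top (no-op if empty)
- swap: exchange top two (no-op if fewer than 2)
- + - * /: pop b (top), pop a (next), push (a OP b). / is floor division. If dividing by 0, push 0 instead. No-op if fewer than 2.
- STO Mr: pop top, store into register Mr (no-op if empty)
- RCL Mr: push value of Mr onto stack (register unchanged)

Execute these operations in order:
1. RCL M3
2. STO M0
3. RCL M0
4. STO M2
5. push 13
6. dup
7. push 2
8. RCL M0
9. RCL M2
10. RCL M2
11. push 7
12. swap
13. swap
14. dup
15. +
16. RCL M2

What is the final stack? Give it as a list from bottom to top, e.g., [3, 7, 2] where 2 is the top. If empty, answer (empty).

After op 1 (RCL M3): stack=[0] mem=[0,0,0,0]
After op 2 (STO M0): stack=[empty] mem=[0,0,0,0]
After op 3 (RCL M0): stack=[0] mem=[0,0,0,0]
After op 4 (STO M2): stack=[empty] mem=[0,0,0,0]
After op 5 (push 13): stack=[13] mem=[0,0,0,0]
After op 6 (dup): stack=[13,13] mem=[0,0,0,0]
After op 7 (push 2): stack=[13,13,2] mem=[0,0,0,0]
After op 8 (RCL M0): stack=[13,13,2,0] mem=[0,0,0,0]
After op 9 (RCL M2): stack=[13,13,2,0,0] mem=[0,0,0,0]
After op 10 (RCL M2): stack=[13,13,2,0,0,0] mem=[0,0,0,0]
After op 11 (push 7): stack=[13,13,2,0,0,0,7] mem=[0,0,0,0]
After op 12 (swap): stack=[13,13,2,0,0,7,0] mem=[0,0,0,0]
After op 13 (swap): stack=[13,13,2,0,0,0,7] mem=[0,0,0,0]
After op 14 (dup): stack=[13,13,2,0,0,0,7,7] mem=[0,0,0,0]
After op 15 (+): stack=[13,13,2,0,0,0,14] mem=[0,0,0,0]
After op 16 (RCL M2): stack=[13,13,2,0,0,0,14,0] mem=[0,0,0,0]

Answer: [13, 13, 2, 0, 0, 0, 14, 0]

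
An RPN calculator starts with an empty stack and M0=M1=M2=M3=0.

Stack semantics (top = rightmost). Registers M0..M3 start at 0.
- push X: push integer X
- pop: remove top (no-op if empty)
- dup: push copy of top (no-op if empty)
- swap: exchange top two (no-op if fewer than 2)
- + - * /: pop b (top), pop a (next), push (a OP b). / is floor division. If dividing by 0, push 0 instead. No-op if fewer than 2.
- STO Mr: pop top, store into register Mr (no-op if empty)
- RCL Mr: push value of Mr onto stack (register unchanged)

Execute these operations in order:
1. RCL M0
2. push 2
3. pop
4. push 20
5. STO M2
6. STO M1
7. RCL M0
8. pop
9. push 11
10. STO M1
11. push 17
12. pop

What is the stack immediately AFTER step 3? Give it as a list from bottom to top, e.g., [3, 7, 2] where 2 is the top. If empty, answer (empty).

After op 1 (RCL M0): stack=[0] mem=[0,0,0,0]
After op 2 (push 2): stack=[0,2] mem=[0,0,0,0]
After op 3 (pop): stack=[0] mem=[0,0,0,0]

[0]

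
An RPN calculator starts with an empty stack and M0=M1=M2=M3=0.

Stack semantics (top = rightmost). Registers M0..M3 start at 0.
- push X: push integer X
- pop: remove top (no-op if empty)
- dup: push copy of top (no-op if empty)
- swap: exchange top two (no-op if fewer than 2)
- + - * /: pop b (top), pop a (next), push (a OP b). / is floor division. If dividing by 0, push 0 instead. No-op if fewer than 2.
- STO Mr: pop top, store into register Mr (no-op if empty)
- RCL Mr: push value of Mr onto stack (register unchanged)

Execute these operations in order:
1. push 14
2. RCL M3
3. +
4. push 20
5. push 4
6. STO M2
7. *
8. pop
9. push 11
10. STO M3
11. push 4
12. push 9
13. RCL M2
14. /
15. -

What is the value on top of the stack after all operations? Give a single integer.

After op 1 (push 14): stack=[14] mem=[0,0,0,0]
After op 2 (RCL M3): stack=[14,0] mem=[0,0,0,0]
After op 3 (+): stack=[14] mem=[0,0,0,0]
After op 4 (push 20): stack=[14,20] mem=[0,0,0,0]
After op 5 (push 4): stack=[14,20,4] mem=[0,0,0,0]
After op 6 (STO M2): stack=[14,20] mem=[0,0,4,0]
After op 7 (*): stack=[280] mem=[0,0,4,0]
After op 8 (pop): stack=[empty] mem=[0,0,4,0]
After op 9 (push 11): stack=[11] mem=[0,0,4,0]
After op 10 (STO M3): stack=[empty] mem=[0,0,4,11]
After op 11 (push 4): stack=[4] mem=[0,0,4,11]
After op 12 (push 9): stack=[4,9] mem=[0,0,4,11]
After op 13 (RCL M2): stack=[4,9,4] mem=[0,0,4,11]
After op 14 (/): stack=[4,2] mem=[0,0,4,11]
After op 15 (-): stack=[2] mem=[0,0,4,11]

Answer: 2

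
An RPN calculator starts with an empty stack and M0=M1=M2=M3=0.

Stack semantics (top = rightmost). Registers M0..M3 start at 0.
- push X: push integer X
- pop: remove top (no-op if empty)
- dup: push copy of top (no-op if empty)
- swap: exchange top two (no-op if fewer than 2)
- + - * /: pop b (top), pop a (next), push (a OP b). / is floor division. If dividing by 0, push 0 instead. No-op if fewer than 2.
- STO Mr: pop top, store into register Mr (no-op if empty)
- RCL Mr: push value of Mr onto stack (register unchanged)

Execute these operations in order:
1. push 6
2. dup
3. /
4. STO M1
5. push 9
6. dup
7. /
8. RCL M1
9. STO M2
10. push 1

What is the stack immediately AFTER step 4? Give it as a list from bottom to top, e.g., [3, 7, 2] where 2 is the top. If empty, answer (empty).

After op 1 (push 6): stack=[6] mem=[0,0,0,0]
After op 2 (dup): stack=[6,6] mem=[0,0,0,0]
After op 3 (/): stack=[1] mem=[0,0,0,0]
After op 4 (STO M1): stack=[empty] mem=[0,1,0,0]

(empty)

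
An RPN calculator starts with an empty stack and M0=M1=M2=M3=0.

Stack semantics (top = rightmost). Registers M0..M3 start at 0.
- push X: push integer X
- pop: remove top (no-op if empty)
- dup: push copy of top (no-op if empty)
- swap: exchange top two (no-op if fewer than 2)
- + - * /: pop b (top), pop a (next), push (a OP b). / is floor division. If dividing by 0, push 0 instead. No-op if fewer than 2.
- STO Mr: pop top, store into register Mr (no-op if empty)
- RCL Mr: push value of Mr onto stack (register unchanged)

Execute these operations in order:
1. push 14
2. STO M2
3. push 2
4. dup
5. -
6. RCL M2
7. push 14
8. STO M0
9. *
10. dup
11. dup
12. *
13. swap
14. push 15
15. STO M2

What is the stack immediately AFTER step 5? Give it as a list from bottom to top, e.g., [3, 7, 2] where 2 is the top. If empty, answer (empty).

After op 1 (push 14): stack=[14] mem=[0,0,0,0]
After op 2 (STO M2): stack=[empty] mem=[0,0,14,0]
After op 3 (push 2): stack=[2] mem=[0,0,14,0]
After op 4 (dup): stack=[2,2] mem=[0,0,14,0]
After op 5 (-): stack=[0] mem=[0,0,14,0]

[0]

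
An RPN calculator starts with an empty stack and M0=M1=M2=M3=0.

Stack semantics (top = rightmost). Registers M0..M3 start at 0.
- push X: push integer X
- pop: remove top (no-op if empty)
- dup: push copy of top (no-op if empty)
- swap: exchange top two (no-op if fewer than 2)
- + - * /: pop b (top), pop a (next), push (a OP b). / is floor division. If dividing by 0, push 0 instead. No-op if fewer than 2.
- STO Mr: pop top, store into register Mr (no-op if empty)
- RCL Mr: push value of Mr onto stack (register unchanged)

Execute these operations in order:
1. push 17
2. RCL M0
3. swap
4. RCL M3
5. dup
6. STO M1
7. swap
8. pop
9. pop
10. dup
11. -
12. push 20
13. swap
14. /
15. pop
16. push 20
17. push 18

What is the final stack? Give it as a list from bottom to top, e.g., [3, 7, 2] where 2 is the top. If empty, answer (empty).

After op 1 (push 17): stack=[17] mem=[0,0,0,0]
After op 2 (RCL M0): stack=[17,0] mem=[0,0,0,0]
After op 3 (swap): stack=[0,17] mem=[0,0,0,0]
After op 4 (RCL M3): stack=[0,17,0] mem=[0,0,0,0]
After op 5 (dup): stack=[0,17,0,0] mem=[0,0,0,0]
After op 6 (STO M1): stack=[0,17,0] mem=[0,0,0,0]
After op 7 (swap): stack=[0,0,17] mem=[0,0,0,0]
After op 8 (pop): stack=[0,0] mem=[0,0,0,0]
After op 9 (pop): stack=[0] mem=[0,0,0,0]
After op 10 (dup): stack=[0,0] mem=[0,0,0,0]
After op 11 (-): stack=[0] mem=[0,0,0,0]
After op 12 (push 20): stack=[0,20] mem=[0,0,0,0]
After op 13 (swap): stack=[20,0] mem=[0,0,0,0]
After op 14 (/): stack=[0] mem=[0,0,0,0]
After op 15 (pop): stack=[empty] mem=[0,0,0,0]
After op 16 (push 20): stack=[20] mem=[0,0,0,0]
After op 17 (push 18): stack=[20,18] mem=[0,0,0,0]

Answer: [20, 18]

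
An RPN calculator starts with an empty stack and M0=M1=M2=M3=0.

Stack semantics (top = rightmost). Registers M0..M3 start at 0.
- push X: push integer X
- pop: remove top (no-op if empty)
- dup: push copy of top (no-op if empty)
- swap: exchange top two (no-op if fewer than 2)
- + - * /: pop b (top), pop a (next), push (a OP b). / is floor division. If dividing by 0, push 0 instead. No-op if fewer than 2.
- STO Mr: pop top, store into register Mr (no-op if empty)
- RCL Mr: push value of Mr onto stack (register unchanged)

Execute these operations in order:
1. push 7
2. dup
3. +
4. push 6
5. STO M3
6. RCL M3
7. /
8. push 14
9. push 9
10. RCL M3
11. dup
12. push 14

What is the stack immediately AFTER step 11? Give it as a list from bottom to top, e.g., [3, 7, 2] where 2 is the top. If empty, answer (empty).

After op 1 (push 7): stack=[7] mem=[0,0,0,0]
After op 2 (dup): stack=[7,7] mem=[0,0,0,0]
After op 3 (+): stack=[14] mem=[0,0,0,0]
After op 4 (push 6): stack=[14,6] mem=[0,0,0,0]
After op 5 (STO M3): stack=[14] mem=[0,0,0,6]
After op 6 (RCL M3): stack=[14,6] mem=[0,0,0,6]
After op 7 (/): stack=[2] mem=[0,0,0,6]
After op 8 (push 14): stack=[2,14] mem=[0,0,0,6]
After op 9 (push 9): stack=[2,14,9] mem=[0,0,0,6]
After op 10 (RCL M3): stack=[2,14,9,6] mem=[0,0,0,6]
After op 11 (dup): stack=[2,14,9,6,6] mem=[0,0,0,6]

[2, 14, 9, 6, 6]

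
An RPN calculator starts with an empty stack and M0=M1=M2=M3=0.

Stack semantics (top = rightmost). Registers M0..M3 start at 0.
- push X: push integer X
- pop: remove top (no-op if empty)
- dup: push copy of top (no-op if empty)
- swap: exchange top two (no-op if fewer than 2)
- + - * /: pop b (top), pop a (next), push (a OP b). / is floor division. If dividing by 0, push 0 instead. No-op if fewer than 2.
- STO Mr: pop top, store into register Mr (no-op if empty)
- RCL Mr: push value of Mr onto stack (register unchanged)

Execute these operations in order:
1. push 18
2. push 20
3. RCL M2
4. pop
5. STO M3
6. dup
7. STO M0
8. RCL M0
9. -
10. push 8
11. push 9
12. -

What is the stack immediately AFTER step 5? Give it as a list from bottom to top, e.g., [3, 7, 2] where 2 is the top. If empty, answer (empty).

After op 1 (push 18): stack=[18] mem=[0,0,0,0]
After op 2 (push 20): stack=[18,20] mem=[0,0,0,0]
After op 3 (RCL M2): stack=[18,20,0] mem=[0,0,0,0]
After op 4 (pop): stack=[18,20] mem=[0,0,0,0]
After op 5 (STO M3): stack=[18] mem=[0,0,0,20]

[18]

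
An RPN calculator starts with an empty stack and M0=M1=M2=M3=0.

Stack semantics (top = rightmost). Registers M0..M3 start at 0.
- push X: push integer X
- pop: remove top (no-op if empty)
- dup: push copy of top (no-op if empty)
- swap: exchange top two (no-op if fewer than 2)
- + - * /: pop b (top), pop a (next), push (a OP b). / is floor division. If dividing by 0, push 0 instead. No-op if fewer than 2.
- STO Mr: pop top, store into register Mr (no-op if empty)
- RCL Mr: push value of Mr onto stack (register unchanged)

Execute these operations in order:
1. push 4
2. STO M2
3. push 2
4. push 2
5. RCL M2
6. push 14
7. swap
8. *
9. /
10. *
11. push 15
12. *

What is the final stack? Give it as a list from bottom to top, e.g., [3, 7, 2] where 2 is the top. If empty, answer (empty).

Answer: [0]

Derivation:
After op 1 (push 4): stack=[4] mem=[0,0,0,0]
After op 2 (STO M2): stack=[empty] mem=[0,0,4,0]
After op 3 (push 2): stack=[2] mem=[0,0,4,0]
After op 4 (push 2): stack=[2,2] mem=[0,0,4,0]
After op 5 (RCL M2): stack=[2,2,4] mem=[0,0,4,0]
After op 6 (push 14): stack=[2,2,4,14] mem=[0,0,4,0]
After op 7 (swap): stack=[2,2,14,4] mem=[0,0,4,0]
After op 8 (*): stack=[2,2,56] mem=[0,0,4,0]
After op 9 (/): stack=[2,0] mem=[0,0,4,0]
After op 10 (*): stack=[0] mem=[0,0,4,0]
After op 11 (push 15): stack=[0,15] mem=[0,0,4,0]
After op 12 (*): stack=[0] mem=[0,0,4,0]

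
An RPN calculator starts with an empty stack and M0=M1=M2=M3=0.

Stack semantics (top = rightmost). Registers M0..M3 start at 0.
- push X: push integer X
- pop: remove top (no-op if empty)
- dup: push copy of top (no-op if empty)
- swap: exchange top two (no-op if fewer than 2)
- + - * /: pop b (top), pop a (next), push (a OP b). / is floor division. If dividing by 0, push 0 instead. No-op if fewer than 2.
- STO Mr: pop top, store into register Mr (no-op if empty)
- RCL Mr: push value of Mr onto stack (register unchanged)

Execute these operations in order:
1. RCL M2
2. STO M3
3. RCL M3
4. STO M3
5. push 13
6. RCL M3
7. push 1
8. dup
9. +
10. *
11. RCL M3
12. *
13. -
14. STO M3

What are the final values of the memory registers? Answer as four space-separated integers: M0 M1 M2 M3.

After op 1 (RCL M2): stack=[0] mem=[0,0,0,0]
After op 2 (STO M3): stack=[empty] mem=[0,0,0,0]
After op 3 (RCL M3): stack=[0] mem=[0,0,0,0]
After op 4 (STO M3): stack=[empty] mem=[0,0,0,0]
After op 5 (push 13): stack=[13] mem=[0,0,0,0]
After op 6 (RCL M3): stack=[13,0] mem=[0,0,0,0]
After op 7 (push 1): stack=[13,0,1] mem=[0,0,0,0]
After op 8 (dup): stack=[13,0,1,1] mem=[0,0,0,0]
After op 9 (+): stack=[13,0,2] mem=[0,0,0,0]
After op 10 (*): stack=[13,0] mem=[0,0,0,0]
After op 11 (RCL M3): stack=[13,0,0] mem=[0,0,0,0]
After op 12 (*): stack=[13,0] mem=[0,0,0,0]
After op 13 (-): stack=[13] mem=[0,0,0,0]
After op 14 (STO M3): stack=[empty] mem=[0,0,0,13]

Answer: 0 0 0 13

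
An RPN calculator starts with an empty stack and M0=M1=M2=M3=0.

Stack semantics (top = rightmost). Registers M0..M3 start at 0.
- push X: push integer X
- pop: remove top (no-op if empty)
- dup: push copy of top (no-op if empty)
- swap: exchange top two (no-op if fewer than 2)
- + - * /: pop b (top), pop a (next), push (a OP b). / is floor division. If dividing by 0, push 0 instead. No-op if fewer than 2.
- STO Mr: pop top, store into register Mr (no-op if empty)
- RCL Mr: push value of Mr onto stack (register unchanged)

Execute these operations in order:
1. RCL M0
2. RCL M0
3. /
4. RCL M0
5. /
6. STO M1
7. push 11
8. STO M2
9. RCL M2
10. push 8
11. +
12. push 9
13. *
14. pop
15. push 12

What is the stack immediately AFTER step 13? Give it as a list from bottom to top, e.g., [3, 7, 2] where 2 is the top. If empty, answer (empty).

After op 1 (RCL M0): stack=[0] mem=[0,0,0,0]
After op 2 (RCL M0): stack=[0,0] mem=[0,0,0,0]
After op 3 (/): stack=[0] mem=[0,0,0,0]
After op 4 (RCL M0): stack=[0,0] mem=[0,0,0,0]
After op 5 (/): stack=[0] mem=[0,0,0,0]
After op 6 (STO M1): stack=[empty] mem=[0,0,0,0]
After op 7 (push 11): stack=[11] mem=[0,0,0,0]
After op 8 (STO M2): stack=[empty] mem=[0,0,11,0]
After op 9 (RCL M2): stack=[11] mem=[0,0,11,0]
After op 10 (push 8): stack=[11,8] mem=[0,0,11,0]
After op 11 (+): stack=[19] mem=[0,0,11,0]
After op 12 (push 9): stack=[19,9] mem=[0,0,11,0]
After op 13 (*): stack=[171] mem=[0,0,11,0]

[171]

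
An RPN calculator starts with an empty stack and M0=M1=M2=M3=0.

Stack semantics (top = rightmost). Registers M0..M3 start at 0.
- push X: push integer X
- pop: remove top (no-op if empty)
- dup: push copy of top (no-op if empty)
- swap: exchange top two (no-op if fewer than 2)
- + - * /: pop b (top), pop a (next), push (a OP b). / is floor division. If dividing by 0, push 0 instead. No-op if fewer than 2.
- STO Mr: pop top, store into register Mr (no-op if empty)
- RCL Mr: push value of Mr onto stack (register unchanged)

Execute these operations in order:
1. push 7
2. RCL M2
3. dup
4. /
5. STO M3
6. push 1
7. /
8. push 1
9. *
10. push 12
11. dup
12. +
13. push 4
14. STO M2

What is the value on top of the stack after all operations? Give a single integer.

Answer: 24

Derivation:
After op 1 (push 7): stack=[7] mem=[0,0,0,0]
After op 2 (RCL M2): stack=[7,0] mem=[0,0,0,0]
After op 3 (dup): stack=[7,0,0] mem=[0,0,0,0]
After op 4 (/): stack=[7,0] mem=[0,0,0,0]
After op 5 (STO M3): stack=[7] mem=[0,0,0,0]
After op 6 (push 1): stack=[7,1] mem=[0,0,0,0]
After op 7 (/): stack=[7] mem=[0,0,0,0]
After op 8 (push 1): stack=[7,1] mem=[0,0,0,0]
After op 9 (*): stack=[7] mem=[0,0,0,0]
After op 10 (push 12): stack=[7,12] mem=[0,0,0,0]
After op 11 (dup): stack=[7,12,12] mem=[0,0,0,0]
After op 12 (+): stack=[7,24] mem=[0,0,0,0]
After op 13 (push 4): stack=[7,24,4] mem=[0,0,0,0]
After op 14 (STO M2): stack=[7,24] mem=[0,0,4,0]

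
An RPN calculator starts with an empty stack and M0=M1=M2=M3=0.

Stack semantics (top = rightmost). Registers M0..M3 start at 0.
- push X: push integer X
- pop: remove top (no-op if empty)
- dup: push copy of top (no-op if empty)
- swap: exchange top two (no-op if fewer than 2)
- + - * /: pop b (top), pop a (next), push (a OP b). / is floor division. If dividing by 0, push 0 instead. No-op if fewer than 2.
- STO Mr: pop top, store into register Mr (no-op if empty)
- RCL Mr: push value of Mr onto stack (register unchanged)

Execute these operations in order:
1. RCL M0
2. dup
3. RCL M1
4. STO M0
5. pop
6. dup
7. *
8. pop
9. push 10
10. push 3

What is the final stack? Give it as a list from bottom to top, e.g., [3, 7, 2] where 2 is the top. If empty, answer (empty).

Answer: [10, 3]

Derivation:
After op 1 (RCL M0): stack=[0] mem=[0,0,0,0]
After op 2 (dup): stack=[0,0] mem=[0,0,0,0]
After op 3 (RCL M1): stack=[0,0,0] mem=[0,0,0,0]
After op 4 (STO M0): stack=[0,0] mem=[0,0,0,0]
After op 5 (pop): stack=[0] mem=[0,0,0,0]
After op 6 (dup): stack=[0,0] mem=[0,0,0,0]
After op 7 (*): stack=[0] mem=[0,0,0,0]
After op 8 (pop): stack=[empty] mem=[0,0,0,0]
After op 9 (push 10): stack=[10] mem=[0,0,0,0]
After op 10 (push 3): stack=[10,3] mem=[0,0,0,0]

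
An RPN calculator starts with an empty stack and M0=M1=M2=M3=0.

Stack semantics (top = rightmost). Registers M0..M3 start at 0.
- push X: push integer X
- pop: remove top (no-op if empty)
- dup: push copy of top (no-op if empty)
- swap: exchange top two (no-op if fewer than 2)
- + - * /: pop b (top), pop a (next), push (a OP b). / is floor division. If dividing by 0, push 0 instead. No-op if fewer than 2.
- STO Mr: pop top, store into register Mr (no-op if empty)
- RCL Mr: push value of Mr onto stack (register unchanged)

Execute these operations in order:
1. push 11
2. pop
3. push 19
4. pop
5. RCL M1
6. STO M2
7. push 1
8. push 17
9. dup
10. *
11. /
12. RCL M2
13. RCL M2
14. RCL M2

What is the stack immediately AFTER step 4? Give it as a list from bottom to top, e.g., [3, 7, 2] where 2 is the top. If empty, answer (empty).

After op 1 (push 11): stack=[11] mem=[0,0,0,0]
After op 2 (pop): stack=[empty] mem=[0,0,0,0]
After op 3 (push 19): stack=[19] mem=[0,0,0,0]
After op 4 (pop): stack=[empty] mem=[0,0,0,0]

(empty)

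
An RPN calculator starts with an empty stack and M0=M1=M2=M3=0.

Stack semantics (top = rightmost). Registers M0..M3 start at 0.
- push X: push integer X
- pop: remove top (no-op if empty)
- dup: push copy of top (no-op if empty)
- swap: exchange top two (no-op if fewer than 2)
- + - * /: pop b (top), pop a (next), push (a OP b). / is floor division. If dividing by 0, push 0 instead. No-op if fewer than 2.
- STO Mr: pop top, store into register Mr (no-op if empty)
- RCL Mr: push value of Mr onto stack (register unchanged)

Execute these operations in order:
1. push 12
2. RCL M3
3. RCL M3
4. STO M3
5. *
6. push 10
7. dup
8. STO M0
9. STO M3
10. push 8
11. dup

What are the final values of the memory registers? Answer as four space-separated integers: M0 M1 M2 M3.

Answer: 10 0 0 10

Derivation:
After op 1 (push 12): stack=[12] mem=[0,0,0,0]
After op 2 (RCL M3): stack=[12,0] mem=[0,0,0,0]
After op 3 (RCL M3): stack=[12,0,0] mem=[0,0,0,0]
After op 4 (STO M3): stack=[12,0] mem=[0,0,0,0]
After op 5 (*): stack=[0] mem=[0,0,0,0]
After op 6 (push 10): stack=[0,10] mem=[0,0,0,0]
After op 7 (dup): stack=[0,10,10] mem=[0,0,0,0]
After op 8 (STO M0): stack=[0,10] mem=[10,0,0,0]
After op 9 (STO M3): stack=[0] mem=[10,0,0,10]
After op 10 (push 8): stack=[0,8] mem=[10,0,0,10]
After op 11 (dup): stack=[0,8,8] mem=[10,0,0,10]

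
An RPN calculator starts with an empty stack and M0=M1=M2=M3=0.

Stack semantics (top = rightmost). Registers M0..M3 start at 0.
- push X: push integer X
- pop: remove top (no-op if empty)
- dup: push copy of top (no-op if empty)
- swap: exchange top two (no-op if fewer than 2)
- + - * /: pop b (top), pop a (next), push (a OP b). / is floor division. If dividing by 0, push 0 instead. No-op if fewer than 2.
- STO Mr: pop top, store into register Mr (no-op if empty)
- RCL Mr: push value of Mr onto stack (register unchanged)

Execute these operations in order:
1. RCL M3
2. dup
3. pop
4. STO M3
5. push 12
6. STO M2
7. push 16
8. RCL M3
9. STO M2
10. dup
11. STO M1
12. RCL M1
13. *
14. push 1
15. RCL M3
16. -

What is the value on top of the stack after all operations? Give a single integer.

After op 1 (RCL M3): stack=[0] mem=[0,0,0,0]
After op 2 (dup): stack=[0,0] mem=[0,0,0,0]
After op 3 (pop): stack=[0] mem=[0,0,0,0]
After op 4 (STO M3): stack=[empty] mem=[0,0,0,0]
After op 5 (push 12): stack=[12] mem=[0,0,0,0]
After op 6 (STO M2): stack=[empty] mem=[0,0,12,0]
After op 7 (push 16): stack=[16] mem=[0,0,12,0]
After op 8 (RCL M3): stack=[16,0] mem=[0,0,12,0]
After op 9 (STO M2): stack=[16] mem=[0,0,0,0]
After op 10 (dup): stack=[16,16] mem=[0,0,0,0]
After op 11 (STO M1): stack=[16] mem=[0,16,0,0]
After op 12 (RCL M1): stack=[16,16] mem=[0,16,0,0]
After op 13 (*): stack=[256] mem=[0,16,0,0]
After op 14 (push 1): stack=[256,1] mem=[0,16,0,0]
After op 15 (RCL M3): stack=[256,1,0] mem=[0,16,0,0]
After op 16 (-): stack=[256,1] mem=[0,16,0,0]

Answer: 1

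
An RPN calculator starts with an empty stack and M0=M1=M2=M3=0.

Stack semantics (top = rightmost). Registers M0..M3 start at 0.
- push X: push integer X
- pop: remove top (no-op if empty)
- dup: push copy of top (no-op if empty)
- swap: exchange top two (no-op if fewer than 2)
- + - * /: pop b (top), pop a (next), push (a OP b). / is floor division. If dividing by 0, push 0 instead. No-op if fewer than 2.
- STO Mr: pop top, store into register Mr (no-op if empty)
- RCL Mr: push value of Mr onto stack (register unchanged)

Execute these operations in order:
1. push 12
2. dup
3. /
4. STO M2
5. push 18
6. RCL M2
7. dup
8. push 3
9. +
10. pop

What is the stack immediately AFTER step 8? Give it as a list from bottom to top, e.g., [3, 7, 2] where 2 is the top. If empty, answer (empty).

After op 1 (push 12): stack=[12] mem=[0,0,0,0]
After op 2 (dup): stack=[12,12] mem=[0,0,0,0]
After op 3 (/): stack=[1] mem=[0,0,0,0]
After op 4 (STO M2): stack=[empty] mem=[0,0,1,0]
After op 5 (push 18): stack=[18] mem=[0,0,1,0]
After op 6 (RCL M2): stack=[18,1] mem=[0,0,1,0]
After op 7 (dup): stack=[18,1,1] mem=[0,0,1,0]
After op 8 (push 3): stack=[18,1,1,3] mem=[0,0,1,0]

[18, 1, 1, 3]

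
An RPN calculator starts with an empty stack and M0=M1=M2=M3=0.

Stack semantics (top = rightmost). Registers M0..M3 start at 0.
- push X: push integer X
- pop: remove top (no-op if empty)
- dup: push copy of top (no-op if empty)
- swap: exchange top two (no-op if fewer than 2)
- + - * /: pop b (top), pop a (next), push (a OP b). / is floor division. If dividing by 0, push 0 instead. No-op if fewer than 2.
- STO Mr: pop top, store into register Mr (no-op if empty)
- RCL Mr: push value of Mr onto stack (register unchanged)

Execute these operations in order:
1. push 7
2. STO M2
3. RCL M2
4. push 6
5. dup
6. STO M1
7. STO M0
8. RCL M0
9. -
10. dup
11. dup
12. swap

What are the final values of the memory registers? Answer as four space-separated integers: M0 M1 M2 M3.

After op 1 (push 7): stack=[7] mem=[0,0,0,0]
After op 2 (STO M2): stack=[empty] mem=[0,0,7,0]
After op 3 (RCL M2): stack=[7] mem=[0,0,7,0]
After op 4 (push 6): stack=[7,6] mem=[0,0,7,0]
After op 5 (dup): stack=[7,6,6] mem=[0,0,7,0]
After op 6 (STO M1): stack=[7,6] mem=[0,6,7,0]
After op 7 (STO M0): stack=[7] mem=[6,6,7,0]
After op 8 (RCL M0): stack=[7,6] mem=[6,6,7,0]
After op 9 (-): stack=[1] mem=[6,6,7,0]
After op 10 (dup): stack=[1,1] mem=[6,6,7,0]
After op 11 (dup): stack=[1,1,1] mem=[6,6,7,0]
After op 12 (swap): stack=[1,1,1] mem=[6,6,7,0]

Answer: 6 6 7 0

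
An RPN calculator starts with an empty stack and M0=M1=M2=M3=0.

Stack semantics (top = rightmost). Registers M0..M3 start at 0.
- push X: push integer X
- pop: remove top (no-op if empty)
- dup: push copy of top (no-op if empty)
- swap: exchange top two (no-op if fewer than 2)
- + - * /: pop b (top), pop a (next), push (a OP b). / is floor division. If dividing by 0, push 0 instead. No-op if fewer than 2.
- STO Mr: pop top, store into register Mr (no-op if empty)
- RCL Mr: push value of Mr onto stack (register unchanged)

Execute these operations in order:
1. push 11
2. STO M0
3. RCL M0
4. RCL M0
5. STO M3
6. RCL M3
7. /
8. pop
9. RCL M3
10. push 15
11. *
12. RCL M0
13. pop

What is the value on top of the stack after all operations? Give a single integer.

After op 1 (push 11): stack=[11] mem=[0,0,0,0]
After op 2 (STO M0): stack=[empty] mem=[11,0,0,0]
After op 3 (RCL M0): stack=[11] mem=[11,0,0,0]
After op 4 (RCL M0): stack=[11,11] mem=[11,0,0,0]
After op 5 (STO M3): stack=[11] mem=[11,0,0,11]
After op 6 (RCL M3): stack=[11,11] mem=[11,0,0,11]
After op 7 (/): stack=[1] mem=[11,0,0,11]
After op 8 (pop): stack=[empty] mem=[11,0,0,11]
After op 9 (RCL M3): stack=[11] mem=[11,0,0,11]
After op 10 (push 15): stack=[11,15] mem=[11,0,0,11]
After op 11 (*): stack=[165] mem=[11,0,0,11]
After op 12 (RCL M0): stack=[165,11] mem=[11,0,0,11]
After op 13 (pop): stack=[165] mem=[11,0,0,11]

Answer: 165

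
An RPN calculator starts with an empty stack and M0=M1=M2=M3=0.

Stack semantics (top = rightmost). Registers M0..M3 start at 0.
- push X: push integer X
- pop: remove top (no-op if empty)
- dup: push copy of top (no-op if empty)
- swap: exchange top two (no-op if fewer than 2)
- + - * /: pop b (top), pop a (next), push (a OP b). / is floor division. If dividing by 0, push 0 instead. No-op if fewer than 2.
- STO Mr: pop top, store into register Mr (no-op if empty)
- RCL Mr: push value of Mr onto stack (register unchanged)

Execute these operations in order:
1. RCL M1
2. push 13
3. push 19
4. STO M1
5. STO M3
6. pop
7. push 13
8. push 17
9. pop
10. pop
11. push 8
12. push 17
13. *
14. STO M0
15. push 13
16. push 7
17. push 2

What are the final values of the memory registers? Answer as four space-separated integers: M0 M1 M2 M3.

Answer: 136 19 0 13

Derivation:
After op 1 (RCL M1): stack=[0] mem=[0,0,0,0]
After op 2 (push 13): stack=[0,13] mem=[0,0,0,0]
After op 3 (push 19): stack=[0,13,19] mem=[0,0,0,0]
After op 4 (STO M1): stack=[0,13] mem=[0,19,0,0]
After op 5 (STO M3): stack=[0] mem=[0,19,0,13]
After op 6 (pop): stack=[empty] mem=[0,19,0,13]
After op 7 (push 13): stack=[13] mem=[0,19,0,13]
After op 8 (push 17): stack=[13,17] mem=[0,19,0,13]
After op 9 (pop): stack=[13] mem=[0,19,0,13]
After op 10 (pop): stack=[empty] mem=[0,19,0,13]
After op 11 (push 8): stack=[8] mem=[0,19,0,13]
After op 12 (push 17): stack=[8,17] mem=[0,19,0,13]
After op 13 (*): stack=[136] mem=[0,19,0,13]
After op 14 (STO M0): stack=[empty] mem=[136,19,0,13]
After op 15 (push 13): stack=[13] mem=[136,19,0,13]
After op 16 (push 7): stack=[13,7] mem=[136,19,0,13]
After op 17 (push 2): stack=[13,7,2] mem=[136,19,0,13]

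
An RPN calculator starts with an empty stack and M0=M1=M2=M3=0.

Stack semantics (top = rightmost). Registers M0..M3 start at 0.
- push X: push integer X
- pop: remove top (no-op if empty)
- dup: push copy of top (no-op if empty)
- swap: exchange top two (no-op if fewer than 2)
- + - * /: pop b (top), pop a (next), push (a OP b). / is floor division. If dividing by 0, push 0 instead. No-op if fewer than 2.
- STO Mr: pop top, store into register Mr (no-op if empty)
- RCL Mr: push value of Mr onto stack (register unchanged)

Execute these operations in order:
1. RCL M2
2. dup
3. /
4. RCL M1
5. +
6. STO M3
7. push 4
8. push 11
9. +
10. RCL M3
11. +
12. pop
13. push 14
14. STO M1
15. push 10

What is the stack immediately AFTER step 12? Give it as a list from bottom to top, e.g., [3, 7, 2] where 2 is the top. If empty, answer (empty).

After op 1 (RCL M2): stack=[0] mem=[0,0,0,0]
After op 2 (dup): stack=[0,0] mem=[0,0,0,0]
After op 3 (/): stack=[0] mem=[0,0,0,0]
After op 4 (RCL M1): stack=[0,0] mem=[0,0,0,0]
After op 5 (+): stack=[0] mem=[0,0,0,0]
After op 6 (STO M3): stack=[empty] mem=[0,0,0,0]
After op 7 (push 4): stack=[4] mem=[0,0,0,0]
After op 8 (push 11): stack=[4,11] mem=[0,0,0,0]
After op 9 (+): stack=[15] mem=[0,0,0,0]
After op 10 (RCL M3): stack=[15,0] mem=[0,0,0,0]
After op 11 (+): stack=[15] mem=[0,0,0,0]
After op 12 (pop): stack=[empty] mem=[0,0,0,0]

(empty)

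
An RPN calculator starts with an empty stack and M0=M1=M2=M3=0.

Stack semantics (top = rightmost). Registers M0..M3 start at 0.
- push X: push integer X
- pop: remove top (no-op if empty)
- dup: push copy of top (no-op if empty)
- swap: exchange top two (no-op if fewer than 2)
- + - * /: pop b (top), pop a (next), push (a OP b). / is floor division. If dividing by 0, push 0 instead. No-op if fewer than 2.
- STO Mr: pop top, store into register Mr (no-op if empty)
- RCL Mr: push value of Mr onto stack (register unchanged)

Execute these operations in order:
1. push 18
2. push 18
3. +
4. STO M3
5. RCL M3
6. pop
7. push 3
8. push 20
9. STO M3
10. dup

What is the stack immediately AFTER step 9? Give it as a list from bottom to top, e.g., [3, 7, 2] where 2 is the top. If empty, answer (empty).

After op 1 (push 18): stack=[18] mem=[0,0,0,0]
After op 2 (push 18): stack=[18,18] mem=[0,0,0,0]
After op 3 (+): stack=[36] mem=[0,0,0,0]
After op 4 (STO M3): stack=[empty] mem=[0,0,0,36]
After op 5 (RCL M3): stack=[36] mem=[0,0,0,36]
After op 6 (pop): stack=[empty] mem=[0,0,0,36]
After op 7 (push 3): stack=[3] mem=[0,0,0,36]
After op 8 (push 20): stack=[3,20] mem=[0,0,0,36]
After op 9 (STO M3): stack=[3] mem=[0,0,0,20]

[3]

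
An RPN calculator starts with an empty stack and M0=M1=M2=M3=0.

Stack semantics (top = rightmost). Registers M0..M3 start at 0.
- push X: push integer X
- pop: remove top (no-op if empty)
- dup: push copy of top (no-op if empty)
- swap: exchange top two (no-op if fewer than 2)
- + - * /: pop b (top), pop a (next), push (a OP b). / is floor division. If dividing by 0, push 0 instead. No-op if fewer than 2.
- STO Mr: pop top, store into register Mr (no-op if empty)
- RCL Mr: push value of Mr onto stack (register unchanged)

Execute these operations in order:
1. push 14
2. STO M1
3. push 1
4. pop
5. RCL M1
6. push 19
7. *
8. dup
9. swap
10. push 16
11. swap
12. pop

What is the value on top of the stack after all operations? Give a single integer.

After op 1 (push 14): stack=[14] mem=[0,0,0,0]
After op 2 (STO M1): stack=[empty] mem=[0,14,0,0]
After op 3 (push 1): stack=[1] mem=[0,14,0,0]
After op 4 (pop): stack=[empty] mem=[0,14,0,0]
After op 5 (RCL M1): stack=[14] mem=[0,14,0,0]
After op 6 (push 19): stack=[14,19] mem=[0,14,0,0]
After op 7 (*): stack=[266] mem=[0,14,0,0]
After op 8 (dup): stack=[266,266] mem=[0,14,0,0]
After op 9 (swap): stack=[266,266] mem=[0,14,0,0]
After op 10 (push 16): stack=[266,266,16] mem=[0,14,0,0]
After op 11 (swap): stack=[266,16,266] mem=[0,14,0,0]
After op 12 (pop): stack=[266,16] mem=[0,14,0,0]

Answer: 16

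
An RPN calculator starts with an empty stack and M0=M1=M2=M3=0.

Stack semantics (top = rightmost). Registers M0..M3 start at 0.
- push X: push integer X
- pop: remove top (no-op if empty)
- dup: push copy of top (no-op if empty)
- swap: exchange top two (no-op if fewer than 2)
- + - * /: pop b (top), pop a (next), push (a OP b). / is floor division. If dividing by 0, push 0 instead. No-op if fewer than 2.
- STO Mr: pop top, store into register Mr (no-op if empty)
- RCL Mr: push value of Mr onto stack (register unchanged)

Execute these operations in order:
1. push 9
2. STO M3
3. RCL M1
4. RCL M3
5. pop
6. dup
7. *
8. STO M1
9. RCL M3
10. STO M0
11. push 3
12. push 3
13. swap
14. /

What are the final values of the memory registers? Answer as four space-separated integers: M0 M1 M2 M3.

Answer: 9 0 0 9

Derivation:
After op 1 (push 9): stack=[9] mem=[0,0,0,0]
After op 2 (STO M3): stack=[empty] mem=[0,0,0,9]
After op 3 (RCL M1): stack=[0] mem=[0,0,0,9]
After op 4 (RCL M3): stack=[0,9] mem=[0,0,0,9]
After op 5 (pop): stack=[0] mem=[0,0,0,9]
After op 6 (dup): stack=[0,0] mem=[0,0,0,9]
After op 7 (*): stack=[0] mem=[0,0,0,9]
After op 8 (STO M1): stack=[empty] mem=[0,0,0,9]
After op 9 (RCL M3): stack=[9] mem=[0,0,0,9]
After op 10 (STO M0): stack=[empty] mem=[9,0,0,9]
After op 11 (push 3): stack=[3] mem=[9,0,0,9]
After op 12 (push 3): stack=[3,3] mem=[9,0,0,9]
After op 13 (swap): stack=[3,3] mem=[9,0,0,9]
After op 14 (/): stack=[1] mem=[9,0,0,9]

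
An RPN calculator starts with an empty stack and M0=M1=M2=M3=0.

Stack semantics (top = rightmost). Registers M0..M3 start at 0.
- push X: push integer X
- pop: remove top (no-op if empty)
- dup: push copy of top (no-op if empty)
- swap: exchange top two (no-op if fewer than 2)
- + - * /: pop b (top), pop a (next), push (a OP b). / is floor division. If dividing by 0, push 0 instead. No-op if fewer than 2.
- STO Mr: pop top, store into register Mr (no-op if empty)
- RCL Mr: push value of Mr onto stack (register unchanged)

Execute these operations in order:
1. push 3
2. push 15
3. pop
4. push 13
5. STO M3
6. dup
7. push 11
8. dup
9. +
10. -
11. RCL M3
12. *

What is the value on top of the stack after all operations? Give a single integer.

Answer: -247

Derivation:
After op 1 (push 3): stack=[3] mem=[0,0,0,0]
After op 2 (push 15): stack=[3,15] mem=[0,0,0,0]
After op 3 (pop): stack=[3] mem=[0,0,0,0]
After op 4 (push 13): stack=[3,13] mem=[0,0,0,0]
After op 5 (STO M3): stack=[3] mem=[0,0,0,13]
After op 6 (dup): stack=[3,3] mem=[0,0,0,13]
After op 7 (push 11): stack=[3,3,11] mem=[0,0,0,13]
After op 8 (dup): stack=[3,3,11,11] mem=[0,0,0,13]
After op 9 (+): stack=[3,3,22] mem=[0,0,0,13]
After op 10 (-): stack=[3,-19] mem=[0,0,0,13]
After op 11 (RCL M3): stack=[3,-19,13] mem=[0,0,0,13]
After op 12 (*): stack=[3,-247] mem=[0,0,0,13]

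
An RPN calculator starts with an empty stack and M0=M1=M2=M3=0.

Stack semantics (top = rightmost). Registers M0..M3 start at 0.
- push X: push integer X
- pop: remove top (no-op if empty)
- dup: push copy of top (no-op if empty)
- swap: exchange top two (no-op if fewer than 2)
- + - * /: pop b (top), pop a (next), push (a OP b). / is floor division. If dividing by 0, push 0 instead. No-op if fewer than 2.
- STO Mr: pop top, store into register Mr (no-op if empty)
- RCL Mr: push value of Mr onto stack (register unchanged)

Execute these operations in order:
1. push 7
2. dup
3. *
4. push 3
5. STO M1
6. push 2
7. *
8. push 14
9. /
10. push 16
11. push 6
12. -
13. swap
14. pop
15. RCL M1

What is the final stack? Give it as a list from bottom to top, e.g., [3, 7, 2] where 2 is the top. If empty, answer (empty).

After op 1 (push 7): stack=[7] mem=[0,0,0,0]
After op 2 (dup): stack=[7,7] mem=[0,0,0,0]
After op 3 (*): stack=[49] mem=[0,0,0,0]
After op 4 (push 3): stack=[49,3] mem=[0,0,0,0]
After op 5 (STO M1): stack=[49] mem=[0,3,0,0]
After op 6 (push 2): stack=[49,2] mem=[0,3,0,0]
After op 7 (*): stack=[98] mem=[0,3,0,0]
After op 8 (push 14): stack=[98,14] mem=[0,3,0,0]
After op 9 (/): stack=[7] mem=[0,3,0,0]
After op 10 (push 16): stack=[7,16] mem=[0,3,0,0]
After op 11 (push 6): stack=[7,16,6] mem=[0,3,0,0]
After op 12 (-): stack=[7,10] mem=[0,3,0,0]
After op 13 (swap): stack=[10,7] mem=[0,3,0,0]
After op 14 (pop): stack=[10] mem=[0,3,0,0]
After op 15 (RCL M1): stack=[10,3] mem=[0,3,0,0]

Answer: [10, 3]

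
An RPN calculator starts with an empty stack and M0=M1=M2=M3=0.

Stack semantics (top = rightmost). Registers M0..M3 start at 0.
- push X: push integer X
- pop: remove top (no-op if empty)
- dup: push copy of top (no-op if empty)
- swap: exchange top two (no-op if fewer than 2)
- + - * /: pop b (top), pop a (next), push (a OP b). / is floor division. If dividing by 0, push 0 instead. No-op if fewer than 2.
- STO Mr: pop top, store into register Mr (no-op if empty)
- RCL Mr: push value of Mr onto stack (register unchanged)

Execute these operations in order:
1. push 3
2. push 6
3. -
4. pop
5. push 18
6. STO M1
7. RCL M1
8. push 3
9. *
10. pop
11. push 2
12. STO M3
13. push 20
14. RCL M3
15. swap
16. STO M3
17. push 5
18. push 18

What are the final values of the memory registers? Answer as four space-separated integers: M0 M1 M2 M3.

After op 1 (push 3): stack=[3] mem=[0,0,0,0]
After op 2 (push 6): stack=[3,6] mem=[0,0,0,0]
After op 3 (-): stack=[-3] mem=[0,0,0,0]
After op 4 (pop): stack=[empty] mem=[0,0,0,0]
After op 5 (push 18): stack=[18] mem=[0,0,0,0]
After op 6 (STO M1): stack=[empty] mem=[0,18,0,0]
After op 7 (RCL M1): stack=[18] mem=[0,18,0,0]
After op 8 (push 3): stack=[18,3] mem=[0,18,0,0]
After op 9 (*): stack=[54] mem=[0,18,0,0]
After op 10 (pop): stack=[empty] mem=[0,18,0,0]
After op 11 (push 2): stack=[2] mem=[0,18,0,0]
After op 12 (STO M3): stack=[empty] mem=[0,18,0,2]
After op 13 (push 20): stack=[20] mem=[0,18,0,2]
After op 14 (RCL M3): stack=[20,2] mem=[0,18,0,2]
After op 15 (swap): stack=[2,20] mem=[0,18,0,2]
After op 16 (STO M3): stack=[2] mem=[0,18,0,20]
After op 17 (push 5): stack=[2,5] mem=[0,18,0,20]
After op 18 (push 18): stack=[2,5,18] mem=[0,18,0,20]

Answer: 0 18 0 20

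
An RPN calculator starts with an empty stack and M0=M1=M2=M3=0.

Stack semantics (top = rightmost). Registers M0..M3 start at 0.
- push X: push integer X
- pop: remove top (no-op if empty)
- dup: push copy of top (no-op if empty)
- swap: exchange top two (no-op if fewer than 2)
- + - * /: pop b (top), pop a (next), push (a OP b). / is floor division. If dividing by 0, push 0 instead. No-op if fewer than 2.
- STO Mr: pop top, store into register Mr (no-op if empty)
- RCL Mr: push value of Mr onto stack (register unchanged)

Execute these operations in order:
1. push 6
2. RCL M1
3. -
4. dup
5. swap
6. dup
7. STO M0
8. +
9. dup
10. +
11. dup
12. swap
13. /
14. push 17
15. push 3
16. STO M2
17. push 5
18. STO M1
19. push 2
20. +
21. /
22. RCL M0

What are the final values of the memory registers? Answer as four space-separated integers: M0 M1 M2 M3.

After op 1 (push 6): stack=[6] mem=[0,0,0,0]
After op 2 (RCL M1): stack=[6,0] mem=[0,0,0,0]
After op 3 (-): stack=[6] mem=[0,0,0,0]
After op 4 (dup): stack=[6,6] mem=[0,0,0,0]
After op 5 (swap): stack=[6,6] mem=[0,0,0,0]
After op 6 (dup): stack=[6,6,6] mem=[0,0,0,0]
After op 7 (STO M0): stack=[6,6] mem=[6,0,0,0]
After op 8 (+): stack=[12] mem=[6,0,0,0]
After op 9 (dup): stack=[12,12] mem=[6,0,0,0]
After op 10 (+): stack=[24] mem=[6,0,0,0]
After op 11 (dup): stack=[24,24] mem=[6,0,0,0]
After op 12 (swap): stack=[24,24] mem=[6,0,0,0]
After op 13 (/): stack=[1] mem=[6,0,0,0]
After op 14 (push 17): stack=[1,17] mem=[6,0,0,0]
After op 15 (push 3): stack=[1,17,3] mem=[6,0,0,0]
After op 16 (STO M2): stack=[1,17] mem=[6,0,3,0]
After op 17 (push 5): stack=[1,17,5] mem=[6,0,3,0]
After op 18 (STO M1): stack=[1,17] mem=[6,5,3,0]
After op 19 (push 2): stack=[1,17,2] mem=[6,5,3,0]
After op 20 (+): stack=[1,19] mem=[6,5,3,0]
After op 21 (/): stack=[0] mem=[6,5,3,0]
After op 22 (RCL M0): stack=[0,6] mem=[6,5,3,0]

Answer: 6 5 3 0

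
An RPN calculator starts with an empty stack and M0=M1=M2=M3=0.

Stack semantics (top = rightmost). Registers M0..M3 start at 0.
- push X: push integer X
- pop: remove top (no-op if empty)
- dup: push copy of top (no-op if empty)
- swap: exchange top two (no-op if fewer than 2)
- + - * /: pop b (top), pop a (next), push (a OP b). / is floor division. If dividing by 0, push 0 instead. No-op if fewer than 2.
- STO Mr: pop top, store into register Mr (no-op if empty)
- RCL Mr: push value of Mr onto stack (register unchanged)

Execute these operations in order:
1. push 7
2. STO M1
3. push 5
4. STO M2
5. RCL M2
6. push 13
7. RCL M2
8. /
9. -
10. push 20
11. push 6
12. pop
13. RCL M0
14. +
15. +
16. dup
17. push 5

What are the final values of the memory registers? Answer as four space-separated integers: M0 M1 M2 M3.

After op 1 (push 7): stack=[7] mem=[0,0,0,0]
After op 2 (STO M1): stack=[empty] mem=[0,7,0,0]
After op 3 (push 5): stack=[5] mem=[0,7,0,0]
After op 4 (STO M2): stack=[empty] mem=[0,7,5,0]
After op 5 (RCL M2): stack=[5] mem=[0,7,5,0]
After op 6 (push 13): stack=[5,13] mem=[0,7,5,0]
After op 7 (RCL M2): stack=[5,13,5] mem=[0,7,5,0]
After op 8 (/): stack=[5,2] mem=[0,7,5,0]
After op 9 (-): stack=[3] mem=[0,7,5,0]
After op 10 (push 20): stack=[3,20] mem=[0,7,5,0]
After op 11 (push 6): stack=[3,20,6] mem=[0,7,5,0]
After op 12 (pop): stack=[3,20] mem=[0,7,5,0]
After op 13 (RCL M0): stack=[3,20,0] mem=[0,7,5,0]
After op 14 (+): stack=[3,20] mem=[0,7,5,0]
After op 15 (+): stack=[23] mem=[0,7,5,0]
After op 16 (dup): stack=[23,23] mem=[0,7,5,0]
After op 17 (push 5): stack=[23,23,5] mem=[0,7,5,0]

Answer: 0 7 5 0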